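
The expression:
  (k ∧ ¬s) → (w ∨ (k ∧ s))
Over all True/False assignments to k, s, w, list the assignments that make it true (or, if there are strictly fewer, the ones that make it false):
is false only for:
  k=True, s=False, w=False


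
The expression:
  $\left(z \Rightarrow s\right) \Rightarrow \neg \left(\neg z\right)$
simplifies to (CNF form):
$z$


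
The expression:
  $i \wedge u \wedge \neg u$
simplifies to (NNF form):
$\text{False}$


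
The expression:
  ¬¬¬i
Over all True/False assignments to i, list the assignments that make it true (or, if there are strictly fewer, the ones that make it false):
is true only for:
  i=False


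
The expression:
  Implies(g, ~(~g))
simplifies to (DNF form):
True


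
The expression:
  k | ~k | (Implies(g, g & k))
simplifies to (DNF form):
True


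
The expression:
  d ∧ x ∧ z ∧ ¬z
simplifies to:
False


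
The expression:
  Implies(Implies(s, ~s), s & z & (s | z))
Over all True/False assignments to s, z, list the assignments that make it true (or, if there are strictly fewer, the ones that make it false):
is true only for:
  s=True, z=False;
  s=True, z=True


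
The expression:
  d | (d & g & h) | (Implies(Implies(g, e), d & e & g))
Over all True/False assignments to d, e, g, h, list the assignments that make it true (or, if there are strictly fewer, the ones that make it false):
is false only for:
  d=False, e=False, g=False, h=False;
  d=False, e=False, g=False, h=True;
  d=False, e=True, g=False, h=False;
  d=False, e=True, g=False, h=True;
  d=False, e=True, g=True, h=False;
  d=False, e=True, g=True, h=True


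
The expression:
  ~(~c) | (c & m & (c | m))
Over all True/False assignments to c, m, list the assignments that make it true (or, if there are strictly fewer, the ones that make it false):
is true only for:
  c=True, m=False;
  c=True, m=True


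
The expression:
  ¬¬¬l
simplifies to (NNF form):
¬l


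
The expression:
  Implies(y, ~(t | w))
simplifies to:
~y | (~t & ~w)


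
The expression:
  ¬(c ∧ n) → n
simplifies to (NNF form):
n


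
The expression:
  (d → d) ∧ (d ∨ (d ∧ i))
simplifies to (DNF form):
d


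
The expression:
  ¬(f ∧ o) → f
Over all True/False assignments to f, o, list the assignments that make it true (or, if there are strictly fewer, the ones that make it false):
is true only for:
  f=True, o=False;
  f=True, o=True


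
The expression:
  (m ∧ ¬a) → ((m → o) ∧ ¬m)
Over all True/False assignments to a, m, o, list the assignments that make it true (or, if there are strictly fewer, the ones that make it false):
is false only for:
  a=False, m=True, o=False;
  a=False, m=True, o=True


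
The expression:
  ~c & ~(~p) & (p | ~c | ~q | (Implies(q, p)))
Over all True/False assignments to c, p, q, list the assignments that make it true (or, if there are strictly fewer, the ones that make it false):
is true only for:
  c=False, p=True, q=False;
  c=False, p=True, q=True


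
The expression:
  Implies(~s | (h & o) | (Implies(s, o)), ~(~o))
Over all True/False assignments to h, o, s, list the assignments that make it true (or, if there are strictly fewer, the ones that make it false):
is false only for:
  h=False, o=False, s=False;
  h=True, o=False, s=False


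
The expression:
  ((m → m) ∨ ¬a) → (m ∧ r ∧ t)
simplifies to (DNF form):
m ∧ r ∧ t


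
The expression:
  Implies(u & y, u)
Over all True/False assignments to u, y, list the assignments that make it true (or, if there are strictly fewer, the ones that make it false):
is always true.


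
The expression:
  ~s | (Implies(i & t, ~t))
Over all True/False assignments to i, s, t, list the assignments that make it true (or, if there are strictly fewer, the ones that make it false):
is false only for:
  i=True, s=True, t=True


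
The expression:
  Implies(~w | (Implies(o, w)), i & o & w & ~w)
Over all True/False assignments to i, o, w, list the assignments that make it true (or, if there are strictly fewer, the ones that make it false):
is never true.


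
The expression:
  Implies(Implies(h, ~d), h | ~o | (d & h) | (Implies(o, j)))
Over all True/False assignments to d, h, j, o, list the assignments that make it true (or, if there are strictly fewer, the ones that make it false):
is false only for:
  d=False, h=False, j=False, o=True;
  d=True, h=False, j=False, o=True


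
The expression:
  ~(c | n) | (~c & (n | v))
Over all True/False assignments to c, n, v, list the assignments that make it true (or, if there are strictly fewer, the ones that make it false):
is true only for:
  c=False, n=False, v=False;
  c=False, n=False, v=True;
  c=False, n=True, v=False;
  c=False, n=True, v=True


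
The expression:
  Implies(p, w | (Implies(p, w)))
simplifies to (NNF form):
w | ~p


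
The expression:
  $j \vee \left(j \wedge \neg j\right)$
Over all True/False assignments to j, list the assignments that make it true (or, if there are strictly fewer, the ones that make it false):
is true only for:
  j=True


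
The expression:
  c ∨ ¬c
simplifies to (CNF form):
True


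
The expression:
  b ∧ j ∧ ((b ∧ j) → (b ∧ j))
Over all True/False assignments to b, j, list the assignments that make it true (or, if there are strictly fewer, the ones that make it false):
is true only for:
  b=True, j=True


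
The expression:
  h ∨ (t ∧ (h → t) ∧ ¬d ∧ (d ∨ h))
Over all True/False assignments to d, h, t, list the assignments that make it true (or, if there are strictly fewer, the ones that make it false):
is true only for:
  d=False, h=True, t=False;
  d=False, h=True, t=True;
  d=True, h=True, t=False;
  d=True, h=True, t=True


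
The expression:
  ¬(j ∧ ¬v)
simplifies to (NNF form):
v ∨ ¬j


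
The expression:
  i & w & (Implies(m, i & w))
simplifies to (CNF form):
i & w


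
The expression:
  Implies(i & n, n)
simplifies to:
True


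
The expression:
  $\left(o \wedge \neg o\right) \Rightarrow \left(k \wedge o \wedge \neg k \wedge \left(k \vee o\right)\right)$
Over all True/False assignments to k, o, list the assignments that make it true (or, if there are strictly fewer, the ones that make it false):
is always true.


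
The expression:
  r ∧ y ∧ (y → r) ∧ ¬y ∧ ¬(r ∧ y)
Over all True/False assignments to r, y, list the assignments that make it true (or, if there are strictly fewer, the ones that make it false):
is never true.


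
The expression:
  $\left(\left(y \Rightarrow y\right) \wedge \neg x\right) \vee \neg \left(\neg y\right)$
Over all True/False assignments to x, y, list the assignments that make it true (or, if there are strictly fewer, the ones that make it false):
is false only for:
  x=True, y=False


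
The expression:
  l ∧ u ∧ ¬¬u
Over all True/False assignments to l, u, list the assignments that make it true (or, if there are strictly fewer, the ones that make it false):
is true only for:
  l=True, u=True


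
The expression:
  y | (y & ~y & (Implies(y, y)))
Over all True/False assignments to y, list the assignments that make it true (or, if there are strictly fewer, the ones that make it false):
is true only for:
  y=True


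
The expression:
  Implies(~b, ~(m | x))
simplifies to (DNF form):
b | (~m & ~x)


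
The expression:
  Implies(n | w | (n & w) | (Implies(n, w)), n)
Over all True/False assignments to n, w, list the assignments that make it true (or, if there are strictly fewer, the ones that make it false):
is true only for:
  n=True, w=False;
  n=True, w=True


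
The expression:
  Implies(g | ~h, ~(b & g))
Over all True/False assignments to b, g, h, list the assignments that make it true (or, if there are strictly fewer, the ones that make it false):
is false only for:
  b=True, g=True, h=False;
  b=True, g=True, h=True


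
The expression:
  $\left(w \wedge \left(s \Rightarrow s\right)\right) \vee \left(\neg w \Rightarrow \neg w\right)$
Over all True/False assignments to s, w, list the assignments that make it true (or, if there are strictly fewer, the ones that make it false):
is always true.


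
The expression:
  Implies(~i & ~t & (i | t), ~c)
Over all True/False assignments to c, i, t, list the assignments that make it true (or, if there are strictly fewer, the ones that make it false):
is always true.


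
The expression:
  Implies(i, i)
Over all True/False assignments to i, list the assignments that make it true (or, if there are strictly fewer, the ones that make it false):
is always true.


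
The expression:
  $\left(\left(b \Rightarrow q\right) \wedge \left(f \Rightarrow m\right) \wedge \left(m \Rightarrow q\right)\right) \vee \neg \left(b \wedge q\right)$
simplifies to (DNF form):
$m \vee \neg b \vee \neg f \vee \neg q$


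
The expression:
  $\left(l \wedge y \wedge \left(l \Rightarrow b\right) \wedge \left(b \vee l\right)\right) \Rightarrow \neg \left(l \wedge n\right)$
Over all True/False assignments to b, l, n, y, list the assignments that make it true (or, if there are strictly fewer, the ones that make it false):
is false only for:
  b=True, l=True, n=True, y=True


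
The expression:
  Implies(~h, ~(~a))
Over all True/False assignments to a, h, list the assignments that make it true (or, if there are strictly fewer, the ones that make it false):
is false only for:
  a=False, h=False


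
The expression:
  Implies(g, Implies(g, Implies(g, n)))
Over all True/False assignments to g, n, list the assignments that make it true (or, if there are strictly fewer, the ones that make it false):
is false only for:
  g=True, n=False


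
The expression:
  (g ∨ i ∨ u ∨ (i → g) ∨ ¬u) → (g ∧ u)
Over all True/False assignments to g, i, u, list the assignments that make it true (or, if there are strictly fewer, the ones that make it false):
is true only for:
  g=True, i=False, u=True;
  g=True, i=True, u=True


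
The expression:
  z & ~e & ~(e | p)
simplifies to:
z & ~e & ~p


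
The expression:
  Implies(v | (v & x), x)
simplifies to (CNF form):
x | ~v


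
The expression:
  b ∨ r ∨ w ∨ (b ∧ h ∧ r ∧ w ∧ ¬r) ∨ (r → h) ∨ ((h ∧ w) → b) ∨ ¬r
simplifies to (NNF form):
True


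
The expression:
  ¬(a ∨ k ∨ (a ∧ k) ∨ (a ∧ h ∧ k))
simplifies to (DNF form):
¬a ∧ ¬k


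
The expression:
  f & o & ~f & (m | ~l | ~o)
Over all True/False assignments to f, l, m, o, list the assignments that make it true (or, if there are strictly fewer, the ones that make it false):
is never true.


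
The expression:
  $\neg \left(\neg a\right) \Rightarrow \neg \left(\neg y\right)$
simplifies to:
$y \vee \neg a$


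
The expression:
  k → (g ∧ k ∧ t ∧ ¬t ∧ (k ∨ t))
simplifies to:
¬k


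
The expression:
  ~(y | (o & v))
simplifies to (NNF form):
~y & (~o | ~v)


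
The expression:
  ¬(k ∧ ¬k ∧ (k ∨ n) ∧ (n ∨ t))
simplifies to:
True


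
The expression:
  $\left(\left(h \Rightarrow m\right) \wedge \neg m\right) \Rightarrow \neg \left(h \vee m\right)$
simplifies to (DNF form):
$\text{True}$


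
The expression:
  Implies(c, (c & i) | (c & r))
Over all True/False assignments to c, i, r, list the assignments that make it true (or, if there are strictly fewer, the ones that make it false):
is false only for:
  c=True, i=False, r=False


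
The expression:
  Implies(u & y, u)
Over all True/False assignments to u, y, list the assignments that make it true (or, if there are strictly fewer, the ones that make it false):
is always true.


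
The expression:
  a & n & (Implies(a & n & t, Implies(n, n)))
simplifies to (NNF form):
a & n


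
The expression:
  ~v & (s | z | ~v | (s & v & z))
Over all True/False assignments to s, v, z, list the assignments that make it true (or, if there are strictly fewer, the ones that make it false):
is true only for:
  s=False, v=False, z=False;
  s=False, v=False, z=True;
  s=True, v=False, z=False;
  s=True, v=False, z=True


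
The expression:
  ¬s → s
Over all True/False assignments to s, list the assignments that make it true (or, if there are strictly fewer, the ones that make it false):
is true only for:
  s=True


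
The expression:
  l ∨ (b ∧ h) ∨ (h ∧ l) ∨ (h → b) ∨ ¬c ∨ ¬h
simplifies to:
b ∨ l ∨ ¬c ∨ ¬h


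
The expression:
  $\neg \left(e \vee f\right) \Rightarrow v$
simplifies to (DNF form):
$e \vee f \vee v$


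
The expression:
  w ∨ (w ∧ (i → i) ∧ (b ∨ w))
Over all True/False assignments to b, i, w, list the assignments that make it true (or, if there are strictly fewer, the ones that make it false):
is true only for:
  b=False, i=False, w=True;
  b=False, i=True, w=True;
  b=True, i=False, w=True;
  b=True, i=True, w=True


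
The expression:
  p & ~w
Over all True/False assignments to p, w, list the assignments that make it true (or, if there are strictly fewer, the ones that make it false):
is true only for:
  p=True, w=False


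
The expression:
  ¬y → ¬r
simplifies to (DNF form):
y ∨ ¬r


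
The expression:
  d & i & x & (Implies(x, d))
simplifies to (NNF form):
d & i & x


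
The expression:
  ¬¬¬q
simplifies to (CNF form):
¬q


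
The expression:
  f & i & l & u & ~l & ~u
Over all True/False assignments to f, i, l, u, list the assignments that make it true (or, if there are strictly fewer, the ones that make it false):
is never true.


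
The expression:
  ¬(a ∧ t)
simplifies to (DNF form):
¬a ∨ ¬t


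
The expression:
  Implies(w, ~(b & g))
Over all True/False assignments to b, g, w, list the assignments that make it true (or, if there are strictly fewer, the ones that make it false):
is false only for:
  b=True, g=True, w=True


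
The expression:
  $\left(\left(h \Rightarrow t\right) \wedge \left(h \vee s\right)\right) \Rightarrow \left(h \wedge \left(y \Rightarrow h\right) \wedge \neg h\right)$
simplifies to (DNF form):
$\left(h \wedge \neg t\right) \vee \left(\neg h \wedge \neg s\right)$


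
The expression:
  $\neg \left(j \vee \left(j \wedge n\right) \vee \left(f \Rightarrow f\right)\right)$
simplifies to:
$\text{False}$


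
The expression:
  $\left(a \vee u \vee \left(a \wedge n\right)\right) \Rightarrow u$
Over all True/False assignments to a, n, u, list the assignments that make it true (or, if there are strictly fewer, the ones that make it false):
is false only for:
  a=True, n=False, u=False;
  a=True, n=True, u=False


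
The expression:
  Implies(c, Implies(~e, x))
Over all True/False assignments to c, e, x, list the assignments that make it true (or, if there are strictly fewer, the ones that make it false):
is false only for:
  c=True, e=False, x=False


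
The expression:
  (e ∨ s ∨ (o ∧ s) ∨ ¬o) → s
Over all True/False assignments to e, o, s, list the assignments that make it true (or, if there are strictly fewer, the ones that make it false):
is false only for:
  e=False, o=False, s=False;
  e=True, o=False, s=False;
  e=True, o=True, s=False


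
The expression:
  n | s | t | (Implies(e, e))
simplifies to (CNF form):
True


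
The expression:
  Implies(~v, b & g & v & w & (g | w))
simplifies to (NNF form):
v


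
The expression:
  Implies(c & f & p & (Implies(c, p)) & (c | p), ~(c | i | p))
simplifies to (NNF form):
~c | ~f | ~p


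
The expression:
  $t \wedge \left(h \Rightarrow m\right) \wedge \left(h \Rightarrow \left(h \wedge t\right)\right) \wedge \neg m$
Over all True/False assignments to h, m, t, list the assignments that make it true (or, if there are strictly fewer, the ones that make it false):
is true only for:
  h=False, m=False, t=True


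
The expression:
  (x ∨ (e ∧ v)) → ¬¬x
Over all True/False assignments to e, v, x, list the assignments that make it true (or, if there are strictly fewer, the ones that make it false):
is false only for:
  e=True, v=True, x=False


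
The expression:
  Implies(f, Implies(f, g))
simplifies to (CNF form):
g | ~f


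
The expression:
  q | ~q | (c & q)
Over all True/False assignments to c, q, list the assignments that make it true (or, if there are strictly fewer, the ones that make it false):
is always true.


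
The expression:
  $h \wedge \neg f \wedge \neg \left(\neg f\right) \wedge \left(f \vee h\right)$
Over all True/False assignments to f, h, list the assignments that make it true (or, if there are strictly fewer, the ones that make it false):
is never true.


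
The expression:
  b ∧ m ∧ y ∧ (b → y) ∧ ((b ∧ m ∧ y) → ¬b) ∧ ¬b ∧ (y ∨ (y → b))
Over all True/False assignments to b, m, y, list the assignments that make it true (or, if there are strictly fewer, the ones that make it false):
is never true.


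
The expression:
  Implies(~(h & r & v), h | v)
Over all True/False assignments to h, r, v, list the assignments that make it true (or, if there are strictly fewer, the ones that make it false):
is false only for:
  h=False, r=False, v=False;
  h=False, r=True, v=False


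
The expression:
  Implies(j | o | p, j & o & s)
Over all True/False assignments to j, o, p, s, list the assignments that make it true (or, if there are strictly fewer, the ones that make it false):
is true only for:
  j=False, o=False, p=False, s=False;
  j=False, o=False, p=False, s=True;
  j=True, o=True, p=False, s=True;
  j=True, o=True, p=True, s=True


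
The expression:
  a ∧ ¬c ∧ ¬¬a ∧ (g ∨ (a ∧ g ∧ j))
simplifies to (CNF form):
a ∧ g ∧ ¬c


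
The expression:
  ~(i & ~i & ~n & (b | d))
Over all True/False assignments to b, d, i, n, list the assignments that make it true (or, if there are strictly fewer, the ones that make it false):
is always true.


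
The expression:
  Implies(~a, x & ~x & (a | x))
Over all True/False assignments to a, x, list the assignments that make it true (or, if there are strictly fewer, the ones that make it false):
is true only for:
  a=True, x=False;
  a=True, x=True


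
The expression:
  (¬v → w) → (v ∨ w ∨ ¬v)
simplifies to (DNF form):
True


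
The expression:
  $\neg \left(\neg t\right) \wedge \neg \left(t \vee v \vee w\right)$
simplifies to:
$\text{False}$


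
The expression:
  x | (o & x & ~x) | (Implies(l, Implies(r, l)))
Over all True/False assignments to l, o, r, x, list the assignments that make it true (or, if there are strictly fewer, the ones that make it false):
is always true.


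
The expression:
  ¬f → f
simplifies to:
f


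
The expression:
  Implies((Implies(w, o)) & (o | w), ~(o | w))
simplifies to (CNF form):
~o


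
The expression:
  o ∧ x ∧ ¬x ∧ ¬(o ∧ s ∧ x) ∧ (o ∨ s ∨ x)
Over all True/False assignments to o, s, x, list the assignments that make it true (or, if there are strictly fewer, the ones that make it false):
is never true.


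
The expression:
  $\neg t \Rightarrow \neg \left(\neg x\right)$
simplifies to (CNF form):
$t \vee x$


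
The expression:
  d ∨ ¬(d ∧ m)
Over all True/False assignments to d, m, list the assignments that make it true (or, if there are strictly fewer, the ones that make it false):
is always true.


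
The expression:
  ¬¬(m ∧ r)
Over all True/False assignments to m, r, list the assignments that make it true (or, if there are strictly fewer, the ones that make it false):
is true only for:
  m=True, r=True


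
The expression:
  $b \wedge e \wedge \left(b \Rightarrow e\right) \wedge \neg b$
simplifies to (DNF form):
$\text{False}$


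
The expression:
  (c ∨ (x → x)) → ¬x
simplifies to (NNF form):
¬x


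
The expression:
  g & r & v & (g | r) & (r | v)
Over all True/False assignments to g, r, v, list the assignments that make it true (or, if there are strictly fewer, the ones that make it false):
is true only for:
  g=True, r=True, v=True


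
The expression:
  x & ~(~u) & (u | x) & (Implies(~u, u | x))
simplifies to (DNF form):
u & x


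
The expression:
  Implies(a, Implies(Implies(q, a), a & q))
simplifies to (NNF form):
q | ~a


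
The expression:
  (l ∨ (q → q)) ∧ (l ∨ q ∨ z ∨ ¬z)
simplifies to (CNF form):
True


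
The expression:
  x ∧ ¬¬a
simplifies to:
a ∧ x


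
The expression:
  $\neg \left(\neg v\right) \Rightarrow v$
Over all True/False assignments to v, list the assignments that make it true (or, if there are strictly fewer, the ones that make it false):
is always true.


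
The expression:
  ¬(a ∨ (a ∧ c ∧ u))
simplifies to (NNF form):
¬a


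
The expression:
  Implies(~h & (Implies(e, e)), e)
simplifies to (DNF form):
e | h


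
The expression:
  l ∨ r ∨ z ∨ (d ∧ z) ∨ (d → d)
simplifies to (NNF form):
True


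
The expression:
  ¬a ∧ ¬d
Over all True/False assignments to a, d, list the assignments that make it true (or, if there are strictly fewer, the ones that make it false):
is true only for:
  a=False, d=False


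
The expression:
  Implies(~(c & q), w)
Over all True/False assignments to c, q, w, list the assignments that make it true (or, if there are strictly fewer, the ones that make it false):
is false only for:
  c=False, q=False, w=False;
  c=False, q=True, w=False;
  c=True, q=False, w=False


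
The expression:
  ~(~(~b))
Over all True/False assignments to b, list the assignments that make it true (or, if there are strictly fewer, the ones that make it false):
is true only for:
  b=False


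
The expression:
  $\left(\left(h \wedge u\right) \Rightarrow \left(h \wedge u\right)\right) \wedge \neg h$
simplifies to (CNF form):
$\neg h$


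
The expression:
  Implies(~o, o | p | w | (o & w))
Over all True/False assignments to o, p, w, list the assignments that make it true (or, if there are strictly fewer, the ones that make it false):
is false only for:
  o=False, p=False, w=False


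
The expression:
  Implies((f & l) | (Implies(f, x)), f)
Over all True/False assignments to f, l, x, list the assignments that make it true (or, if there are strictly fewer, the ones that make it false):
is true only for:
  f=True, l=False, x=False;
  f=True, l=False, x=True;
  f=True, l=True, x=False;
  f=True, l=True, x=True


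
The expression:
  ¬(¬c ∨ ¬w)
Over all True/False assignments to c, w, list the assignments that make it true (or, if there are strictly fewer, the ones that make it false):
is true only for:
  c=True, w=True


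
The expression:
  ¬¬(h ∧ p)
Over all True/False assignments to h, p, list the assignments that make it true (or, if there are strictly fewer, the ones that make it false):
is true only for:
  h=True, p=True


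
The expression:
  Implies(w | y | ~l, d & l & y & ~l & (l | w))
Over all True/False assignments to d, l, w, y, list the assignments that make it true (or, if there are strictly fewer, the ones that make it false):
is true only for:
  d=False, l=True, w=False, y=False;
  d=True, l=True, w=False, y=False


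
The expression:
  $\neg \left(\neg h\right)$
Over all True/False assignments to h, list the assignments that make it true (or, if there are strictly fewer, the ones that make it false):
is true only for:
  h=True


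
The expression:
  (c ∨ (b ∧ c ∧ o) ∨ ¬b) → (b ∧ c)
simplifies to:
b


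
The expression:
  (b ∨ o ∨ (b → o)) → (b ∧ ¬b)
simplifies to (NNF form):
False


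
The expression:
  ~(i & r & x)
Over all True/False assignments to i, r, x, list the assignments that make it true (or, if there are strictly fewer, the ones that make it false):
is false only for:
  i=True, r=True, x=True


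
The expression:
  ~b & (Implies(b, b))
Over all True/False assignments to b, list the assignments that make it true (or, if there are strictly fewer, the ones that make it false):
is true only for:
  b=False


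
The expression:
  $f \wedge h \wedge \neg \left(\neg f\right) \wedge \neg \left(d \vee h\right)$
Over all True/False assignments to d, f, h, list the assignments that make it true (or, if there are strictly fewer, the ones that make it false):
is never true.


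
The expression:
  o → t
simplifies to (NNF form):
t ∨ ¬o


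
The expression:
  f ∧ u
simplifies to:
f ∧ u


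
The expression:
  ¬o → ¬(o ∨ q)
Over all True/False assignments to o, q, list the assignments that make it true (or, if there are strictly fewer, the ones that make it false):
is false only for:
  o=False, q=True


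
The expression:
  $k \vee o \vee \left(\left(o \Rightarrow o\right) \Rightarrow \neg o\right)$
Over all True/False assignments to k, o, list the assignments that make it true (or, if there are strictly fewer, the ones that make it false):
is always true.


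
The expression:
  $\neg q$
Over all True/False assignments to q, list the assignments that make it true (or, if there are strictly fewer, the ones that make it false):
is true only for:
  q=False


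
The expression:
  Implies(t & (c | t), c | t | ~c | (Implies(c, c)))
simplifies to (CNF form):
True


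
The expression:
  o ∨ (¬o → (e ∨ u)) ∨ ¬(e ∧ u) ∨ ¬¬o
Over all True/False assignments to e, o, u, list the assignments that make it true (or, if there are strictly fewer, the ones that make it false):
is always true.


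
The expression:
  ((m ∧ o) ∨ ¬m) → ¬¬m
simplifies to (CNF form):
m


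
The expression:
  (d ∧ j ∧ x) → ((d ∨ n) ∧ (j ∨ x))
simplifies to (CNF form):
True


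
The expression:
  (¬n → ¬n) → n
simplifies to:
n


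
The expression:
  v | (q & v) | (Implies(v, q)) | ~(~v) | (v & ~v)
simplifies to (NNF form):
True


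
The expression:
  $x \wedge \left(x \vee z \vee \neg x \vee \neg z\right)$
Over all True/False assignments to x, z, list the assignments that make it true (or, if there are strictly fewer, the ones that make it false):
is true only for:
  x=True, z=False;
  x=True, z=True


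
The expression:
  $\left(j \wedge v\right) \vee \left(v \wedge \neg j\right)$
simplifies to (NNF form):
$v$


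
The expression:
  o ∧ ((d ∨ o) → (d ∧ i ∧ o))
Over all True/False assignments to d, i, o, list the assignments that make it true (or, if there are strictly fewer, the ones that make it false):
is true only for:
  d=True, i=True, o=True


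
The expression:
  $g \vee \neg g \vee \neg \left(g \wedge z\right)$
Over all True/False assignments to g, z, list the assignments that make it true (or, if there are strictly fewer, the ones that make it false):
is always true.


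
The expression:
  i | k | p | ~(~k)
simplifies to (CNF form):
i | k | p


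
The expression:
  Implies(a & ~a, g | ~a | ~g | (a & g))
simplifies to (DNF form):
True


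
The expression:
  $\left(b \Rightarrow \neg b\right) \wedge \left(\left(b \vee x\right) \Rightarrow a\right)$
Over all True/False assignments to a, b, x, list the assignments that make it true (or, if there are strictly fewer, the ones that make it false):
is true only for:
  a=False, b=False, x=False;
  a=True, b=False, x=False;
  a=True, b=False, x=True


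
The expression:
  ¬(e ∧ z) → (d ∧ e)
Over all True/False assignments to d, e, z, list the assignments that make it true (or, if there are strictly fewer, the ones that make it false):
is true only for:
  d=False, e=True, z=True;
  d=True, e=True, z=False;
  d=True, e=True, z=True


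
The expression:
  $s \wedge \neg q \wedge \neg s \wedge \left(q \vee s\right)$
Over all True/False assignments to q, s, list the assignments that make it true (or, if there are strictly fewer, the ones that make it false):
is never true.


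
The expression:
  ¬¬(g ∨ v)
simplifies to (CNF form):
g ∨ v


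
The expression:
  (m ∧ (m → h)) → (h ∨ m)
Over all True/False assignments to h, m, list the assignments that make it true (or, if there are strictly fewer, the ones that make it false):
is always true.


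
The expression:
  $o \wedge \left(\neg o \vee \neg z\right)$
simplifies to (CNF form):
$o \wedge \neg z$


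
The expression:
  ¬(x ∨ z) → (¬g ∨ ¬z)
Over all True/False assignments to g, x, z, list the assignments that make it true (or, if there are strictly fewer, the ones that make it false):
is always true.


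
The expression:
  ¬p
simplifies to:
¬p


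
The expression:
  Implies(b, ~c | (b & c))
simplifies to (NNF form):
True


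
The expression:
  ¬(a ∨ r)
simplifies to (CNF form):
¬a ∧ ¬r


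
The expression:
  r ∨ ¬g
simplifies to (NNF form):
r ∨ ¬g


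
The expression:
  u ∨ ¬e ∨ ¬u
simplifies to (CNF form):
True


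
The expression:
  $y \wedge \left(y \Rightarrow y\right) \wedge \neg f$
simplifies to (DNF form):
$y \wedge \neg f$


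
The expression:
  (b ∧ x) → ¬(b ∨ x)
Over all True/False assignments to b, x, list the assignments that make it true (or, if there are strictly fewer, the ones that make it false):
is false only for:
  b=True, x=True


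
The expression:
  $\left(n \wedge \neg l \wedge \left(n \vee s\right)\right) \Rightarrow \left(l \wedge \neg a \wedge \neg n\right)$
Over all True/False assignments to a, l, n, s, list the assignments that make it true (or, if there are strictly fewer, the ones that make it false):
is false only for:
  a=False, l=False, n=True, s=False;
  a=False, l=False, n=True, s=True;
  a=True, l=False, n=True, s=False;
  a=True, l=False, n=True, s=True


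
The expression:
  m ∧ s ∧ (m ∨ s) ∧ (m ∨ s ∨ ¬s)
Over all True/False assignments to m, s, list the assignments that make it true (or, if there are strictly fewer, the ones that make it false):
is true only for:
  m=True, s=True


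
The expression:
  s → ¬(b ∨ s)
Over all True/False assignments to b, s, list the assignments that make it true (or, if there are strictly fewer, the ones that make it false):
is true only for:
  b=False, s=False;
  b=True, s=False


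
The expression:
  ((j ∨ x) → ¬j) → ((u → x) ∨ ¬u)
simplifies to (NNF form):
j ∨ x ∨ ¬u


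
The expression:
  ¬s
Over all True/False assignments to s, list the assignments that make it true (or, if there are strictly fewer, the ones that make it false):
is true only for:
  s=False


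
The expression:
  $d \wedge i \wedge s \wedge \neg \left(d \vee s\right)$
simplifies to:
$\text{False}$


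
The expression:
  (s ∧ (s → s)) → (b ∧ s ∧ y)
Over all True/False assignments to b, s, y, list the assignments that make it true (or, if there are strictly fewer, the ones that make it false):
is false only for:
  b=False, s=True, y=False;
  b=False, s=True, y=True;
  b=True, s=True, y=False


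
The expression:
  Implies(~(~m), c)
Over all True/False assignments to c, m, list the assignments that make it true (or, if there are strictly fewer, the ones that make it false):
is false only for:
  c=False, m=True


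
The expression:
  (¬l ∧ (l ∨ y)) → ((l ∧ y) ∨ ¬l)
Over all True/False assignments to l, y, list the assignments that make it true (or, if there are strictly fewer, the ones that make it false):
is always true.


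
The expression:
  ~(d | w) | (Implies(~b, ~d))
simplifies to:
b | ~d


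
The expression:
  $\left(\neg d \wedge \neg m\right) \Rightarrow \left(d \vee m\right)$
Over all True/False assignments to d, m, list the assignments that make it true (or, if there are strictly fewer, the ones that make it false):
is false only for:
  d=False, m=False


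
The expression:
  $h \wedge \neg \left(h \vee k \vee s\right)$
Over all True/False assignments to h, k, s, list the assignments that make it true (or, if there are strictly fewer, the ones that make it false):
is never true.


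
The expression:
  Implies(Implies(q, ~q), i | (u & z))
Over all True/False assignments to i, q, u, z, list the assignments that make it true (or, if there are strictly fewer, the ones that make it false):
is false only for:
  i=False, q=False, u=False, z=False;
  i=False, q=False, u=False, z=True;
  i=False, q=False, u=True, z=False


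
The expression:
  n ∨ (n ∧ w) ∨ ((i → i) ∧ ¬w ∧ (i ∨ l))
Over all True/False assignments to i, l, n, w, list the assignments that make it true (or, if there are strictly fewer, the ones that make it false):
is false only for:
  i=False, l=False, n=False, w=False;
  i=False, l=False, n=False, w=True;
  i=False, l=True, n=False, w=True;
  i=True, l=False, n=False, w=True;
  i=True, l=True, n=False, w=True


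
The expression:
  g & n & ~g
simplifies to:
False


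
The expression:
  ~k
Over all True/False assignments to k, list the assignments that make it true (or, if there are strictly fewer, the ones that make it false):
is true only for:
  k=False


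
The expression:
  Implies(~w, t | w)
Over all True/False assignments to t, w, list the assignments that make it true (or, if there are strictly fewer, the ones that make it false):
is false only for:
  t=False, w=False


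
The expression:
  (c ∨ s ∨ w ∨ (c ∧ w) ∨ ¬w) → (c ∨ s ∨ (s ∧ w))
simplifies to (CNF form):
c ∨ s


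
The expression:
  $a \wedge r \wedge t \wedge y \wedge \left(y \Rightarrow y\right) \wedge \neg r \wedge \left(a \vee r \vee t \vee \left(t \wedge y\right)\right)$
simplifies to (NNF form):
$\text{False}$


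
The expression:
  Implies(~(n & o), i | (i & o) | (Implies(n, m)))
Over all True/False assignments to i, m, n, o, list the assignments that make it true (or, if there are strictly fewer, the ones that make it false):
is false only for:
  i=False, m=False, n=True, o=False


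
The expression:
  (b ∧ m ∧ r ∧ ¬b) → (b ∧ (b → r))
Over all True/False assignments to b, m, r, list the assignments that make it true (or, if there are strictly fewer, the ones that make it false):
is always true.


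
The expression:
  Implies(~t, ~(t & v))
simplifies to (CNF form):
True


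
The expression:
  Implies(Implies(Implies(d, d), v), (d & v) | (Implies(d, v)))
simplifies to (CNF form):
True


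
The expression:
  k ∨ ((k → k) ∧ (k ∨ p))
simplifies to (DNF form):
k ∨ p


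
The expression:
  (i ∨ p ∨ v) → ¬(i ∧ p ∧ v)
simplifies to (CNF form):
¬i ∨ ¬p ∨ ¬v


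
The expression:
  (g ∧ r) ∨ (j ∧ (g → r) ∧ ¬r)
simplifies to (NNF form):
(g ∧ r) ∨ (j ∧ ¬g ∧ ¬r)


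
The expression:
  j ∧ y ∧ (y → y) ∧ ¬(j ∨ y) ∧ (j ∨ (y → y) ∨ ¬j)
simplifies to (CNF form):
False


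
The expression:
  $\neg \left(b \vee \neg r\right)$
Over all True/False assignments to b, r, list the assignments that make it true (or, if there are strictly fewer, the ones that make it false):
is true only for:
  b=False, r=True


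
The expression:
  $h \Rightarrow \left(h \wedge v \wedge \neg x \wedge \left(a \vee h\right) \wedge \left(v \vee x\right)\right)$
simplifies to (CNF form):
$\left(v \vee \neg h\right) \wedge \left(\neg h \vee \neg x\right)$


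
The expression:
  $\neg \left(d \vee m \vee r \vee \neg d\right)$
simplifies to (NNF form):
$\text{False}$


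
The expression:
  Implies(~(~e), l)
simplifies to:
l | ~e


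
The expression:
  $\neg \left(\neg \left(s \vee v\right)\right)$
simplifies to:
$s \vee v$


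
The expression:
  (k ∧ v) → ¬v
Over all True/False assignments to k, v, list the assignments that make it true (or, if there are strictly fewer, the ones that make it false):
is false only for:
  k=True, v=True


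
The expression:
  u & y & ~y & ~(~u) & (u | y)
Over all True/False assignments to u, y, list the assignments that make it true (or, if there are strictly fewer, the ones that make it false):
is never true.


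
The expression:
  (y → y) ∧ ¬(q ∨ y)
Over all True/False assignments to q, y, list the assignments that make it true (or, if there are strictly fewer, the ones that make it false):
is true only for:
  q=False, y=False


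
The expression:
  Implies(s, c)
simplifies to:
c | ~s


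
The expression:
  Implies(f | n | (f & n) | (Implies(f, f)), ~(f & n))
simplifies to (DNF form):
~f | ~n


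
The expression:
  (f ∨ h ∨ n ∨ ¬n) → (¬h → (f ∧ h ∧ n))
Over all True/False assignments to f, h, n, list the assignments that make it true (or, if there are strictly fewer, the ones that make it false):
is true only for:
  f=False, h=True, n=False;
  f=False, h=True, n=True;
  f=True, h=True, n=False;
  f=True, h=True, n=True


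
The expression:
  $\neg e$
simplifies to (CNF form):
$\neg e$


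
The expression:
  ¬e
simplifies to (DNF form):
¬e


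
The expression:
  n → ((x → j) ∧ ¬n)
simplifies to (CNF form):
¬n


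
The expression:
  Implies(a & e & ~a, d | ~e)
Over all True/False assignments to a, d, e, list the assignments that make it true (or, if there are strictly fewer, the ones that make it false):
is always true.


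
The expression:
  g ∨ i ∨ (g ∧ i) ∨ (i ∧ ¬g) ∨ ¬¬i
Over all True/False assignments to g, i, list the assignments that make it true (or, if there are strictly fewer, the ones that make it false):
is false only for:
  g=False, i=False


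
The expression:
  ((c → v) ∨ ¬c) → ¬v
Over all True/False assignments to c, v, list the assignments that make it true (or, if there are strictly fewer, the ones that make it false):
is true only for:
  c=False, v=False;
  c=True, v=False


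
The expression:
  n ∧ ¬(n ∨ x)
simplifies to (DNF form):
False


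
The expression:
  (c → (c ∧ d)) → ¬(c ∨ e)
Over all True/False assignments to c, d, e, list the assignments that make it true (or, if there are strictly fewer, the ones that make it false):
is true only for:
  c=False, d=False, e=False;
  c=False, d=True, e=False;
  c=True, d=False, e=False;
  c=True, d=False, e=True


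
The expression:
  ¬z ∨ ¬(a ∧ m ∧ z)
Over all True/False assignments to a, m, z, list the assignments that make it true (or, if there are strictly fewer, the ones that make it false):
is false only for:
  a=True, m=True, z=True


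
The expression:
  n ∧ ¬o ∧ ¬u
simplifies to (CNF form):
n ∧ ¬o ∧ ¬u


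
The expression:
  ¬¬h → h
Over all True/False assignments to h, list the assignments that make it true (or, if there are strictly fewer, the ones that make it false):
is always true.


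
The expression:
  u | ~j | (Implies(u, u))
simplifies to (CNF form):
True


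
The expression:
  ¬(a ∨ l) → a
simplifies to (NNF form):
a ∨ l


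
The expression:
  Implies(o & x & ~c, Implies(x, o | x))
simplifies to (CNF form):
True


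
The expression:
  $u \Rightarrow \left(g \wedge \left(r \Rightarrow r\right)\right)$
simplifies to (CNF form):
$g \vee \neg u$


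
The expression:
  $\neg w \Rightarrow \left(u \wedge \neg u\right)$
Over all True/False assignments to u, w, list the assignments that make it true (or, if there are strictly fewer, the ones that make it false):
is true only for:
  u=False, w=True;
  u=True, w=True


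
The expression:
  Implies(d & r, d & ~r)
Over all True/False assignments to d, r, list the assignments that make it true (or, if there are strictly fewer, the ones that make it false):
is false only for:
  d=True, r=True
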